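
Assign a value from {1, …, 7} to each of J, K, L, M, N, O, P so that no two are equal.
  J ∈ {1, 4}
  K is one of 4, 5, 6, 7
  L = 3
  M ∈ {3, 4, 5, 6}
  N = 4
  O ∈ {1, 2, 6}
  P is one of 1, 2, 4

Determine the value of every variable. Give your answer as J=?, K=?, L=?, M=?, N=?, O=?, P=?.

L's domain is down to {3}, so L = 3. Strike 3 from M.
That leaves N = 4. Eliminate 4 elsewhere: J, K, M, P.
J has just one choice, so J = 1. Remove 1 from O, P.
P must be 2 (only option left). Remove 2 from O.
O's domain is down to {6}, so O = 6. So K, M can't be 6.
M's domain is down to {5}, so M = 5. Remove 5 from K.
That leaves K = 7.

J=1, K=7, L=3, M=5, N=4, O=6, P=2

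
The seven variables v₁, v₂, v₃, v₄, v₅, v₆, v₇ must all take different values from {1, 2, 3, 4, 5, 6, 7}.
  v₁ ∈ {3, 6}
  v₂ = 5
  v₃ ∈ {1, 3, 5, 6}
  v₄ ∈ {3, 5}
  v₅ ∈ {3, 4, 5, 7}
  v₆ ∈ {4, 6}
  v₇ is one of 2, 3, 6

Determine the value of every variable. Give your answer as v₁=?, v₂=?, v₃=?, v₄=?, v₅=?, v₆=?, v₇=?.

v₂ must be 5 (only option left). So v₃, v₄, v₅ can't be 5.
That leaves v₄ = 3. Eliminate 3 elsewhere: v₁, v₃, v₅, v₇.
v₁ has just one choice, so v₁ = 6. So v₃, v₆, v₇ can't be 6.
v₃ has just one choice, so v₃ = 1.
v₆ must be 4 (only option left). Eliminate 4 elsewhere: v₅.
That leaves v₇ = 2.
That leaves v₅ = 7.

v₁=6, v₂=5, v₃=1, v₄=3, v₅=7, v₆=4, v₇=2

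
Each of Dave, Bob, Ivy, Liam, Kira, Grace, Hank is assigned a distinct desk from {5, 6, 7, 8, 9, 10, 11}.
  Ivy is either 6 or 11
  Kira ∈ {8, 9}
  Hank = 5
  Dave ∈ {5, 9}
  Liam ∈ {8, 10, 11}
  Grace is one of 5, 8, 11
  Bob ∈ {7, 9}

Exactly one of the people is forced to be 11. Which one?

Grace

Hank must be 5 (only option left). Remove 5 from Dave, Grace.
Dave must be 9 (only option left). Eliminate 9 elsewhere: Bob, Kira.
Bob's domain is down to {7}, so Bob = 7.
Kira's domain is down to {8}, so Kira = 8. So Liam, Grace can't be 8.
So 11 goes to Grace.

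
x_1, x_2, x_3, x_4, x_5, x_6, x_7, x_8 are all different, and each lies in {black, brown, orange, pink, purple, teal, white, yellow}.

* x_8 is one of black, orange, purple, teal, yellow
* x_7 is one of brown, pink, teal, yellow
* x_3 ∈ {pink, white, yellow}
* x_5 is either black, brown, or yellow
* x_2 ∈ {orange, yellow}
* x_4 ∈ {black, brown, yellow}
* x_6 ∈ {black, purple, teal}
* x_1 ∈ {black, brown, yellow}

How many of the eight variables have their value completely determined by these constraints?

The 8 variables together cover exactly {black, brown, orange, pink, purple, teal, white, yellow} — 8 values for 8 variables — and white appears only in x_3's list, so x_3 = white.
Among the 7 still-open variables, pink fits only x_7 (and all 7 values in {black, brown, orange, pink, purple, teal, yellow} must be used), so x_7 = pink.
x_1, x_4, x_5 between them cover only {black, brown, yellow} — a naked triple. Remove those values from x_2, x_6, x_8.
x_2 must be orange (only option left). Remove orange from x_8.
Determined: x_2=orange, x_3=white, x_7=pink. The other variables each still have more than one consistent value. That makes 3.

3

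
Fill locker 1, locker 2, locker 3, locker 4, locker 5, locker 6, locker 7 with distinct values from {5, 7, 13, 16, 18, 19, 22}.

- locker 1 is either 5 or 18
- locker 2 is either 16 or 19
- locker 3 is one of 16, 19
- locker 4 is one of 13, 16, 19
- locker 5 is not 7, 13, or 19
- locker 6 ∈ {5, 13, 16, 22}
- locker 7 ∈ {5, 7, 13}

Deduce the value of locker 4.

13

The 7 variables together cover exactly {5, 7, 13, 16, 18, 19, 22} — 7 values for 7 variables — and 7 appears only in locker 7's list, so locker 7 = 7.
locker 2 and locker 3 share exactly the 2 values {16, 19}; by pigeonhole those values go to them, so strike 16, 19 from locker 4, locker 5, locker 6.
So locker 4 = 13.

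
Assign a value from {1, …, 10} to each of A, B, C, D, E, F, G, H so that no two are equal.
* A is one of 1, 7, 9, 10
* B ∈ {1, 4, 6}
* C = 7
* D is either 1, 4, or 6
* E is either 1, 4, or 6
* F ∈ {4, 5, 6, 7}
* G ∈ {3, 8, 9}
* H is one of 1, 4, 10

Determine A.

C's domain is down to {7}, so C = 7. Strike 7 from A, F.
B, D, E between them cover only {1, 4, 6} — a naked triple. Remove those values from A, F, H.
F must be 5 (only option left).
H must be 10 (only option left). Remove 10 from A.
So A = 9.

9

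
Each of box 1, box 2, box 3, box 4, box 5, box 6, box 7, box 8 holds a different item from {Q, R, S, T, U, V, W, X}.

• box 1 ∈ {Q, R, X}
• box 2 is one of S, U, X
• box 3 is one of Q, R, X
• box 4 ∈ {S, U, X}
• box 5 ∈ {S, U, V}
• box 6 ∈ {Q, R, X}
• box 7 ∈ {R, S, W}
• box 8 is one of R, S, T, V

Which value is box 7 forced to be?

Among the 8 variables, T fits only box 8 (and all 8 values in {Q, R, S, T, U, V, W, X} must be used), so box 8 = T.
Among the 7 still-open variables, V fits only box 5 (and all 7 values in {Q, R, S, U, V, W, X} must be used), so box 5 = V.
Among the 6 still-open variables, W fits only box 7 (and all 6 values in {Q, R, S, U, W, X} must be used), so box 7 = W.

W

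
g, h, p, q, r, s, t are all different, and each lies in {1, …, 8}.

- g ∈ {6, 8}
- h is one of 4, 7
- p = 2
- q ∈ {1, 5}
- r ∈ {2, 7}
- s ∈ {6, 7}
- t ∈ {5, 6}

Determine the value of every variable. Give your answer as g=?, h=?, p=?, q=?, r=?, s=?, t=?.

g=8, h=4, p=2, q=1, r=7, s=6, t=5

p must be 2 (only option left). Remove 2 from r.
r's domain is down to {7}, so r = 7. Remove 7 from h, s.
s's domain is down to {6}, so s = 6. Eliminate 6 elsewhere: g, t.
t must be 5 (only option left). Eliminate 5 elsewhere: q.
g's domain is down to {8}, so g = 8.
h must be 4 (only option left).
q's domain is down to {1}, so q = 1.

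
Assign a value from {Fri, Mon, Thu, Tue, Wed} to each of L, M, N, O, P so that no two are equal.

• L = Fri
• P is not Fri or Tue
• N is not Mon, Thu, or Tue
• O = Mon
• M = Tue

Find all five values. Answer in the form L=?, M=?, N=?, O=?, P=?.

L=Fri, M=Tue, N=Wed, O=Mon, P=Thu

L must be Fri (only option left). So N can't be Fri.
M has just one choice, so M = Tue.
N's domain is down to {Wed}, so N = Wed. So P can't be Wed.
O's domain is down to {Mon}, so O = Mon. Eliminate Mon elsewhere: P.
P has just one choice, so P = Thu.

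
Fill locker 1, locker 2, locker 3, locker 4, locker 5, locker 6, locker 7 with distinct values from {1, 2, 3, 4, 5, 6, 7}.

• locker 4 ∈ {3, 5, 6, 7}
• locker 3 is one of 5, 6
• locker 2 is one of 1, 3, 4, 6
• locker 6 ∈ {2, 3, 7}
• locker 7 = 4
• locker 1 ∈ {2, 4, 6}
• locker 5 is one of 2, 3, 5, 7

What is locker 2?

locker 7's domain is down to {4}, so locker 7 = 4. Strike 4 from locker 1, locker 2.
Among the 6 still-open variables, 1 fits only locker 2 (and all 6 values in {1, 2, 3, 5, 6, 7} must be used), so locker 2 = 1.

1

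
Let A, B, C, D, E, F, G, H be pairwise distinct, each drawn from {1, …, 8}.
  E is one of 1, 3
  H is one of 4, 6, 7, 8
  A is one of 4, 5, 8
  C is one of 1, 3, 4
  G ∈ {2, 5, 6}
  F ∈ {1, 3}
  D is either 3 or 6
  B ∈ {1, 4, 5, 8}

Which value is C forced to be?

4

The 8 variables together cover exactly {1, 2, 3, 4, 5, 6, 7, 8} — 8 values for 8 variables — and 2 appears only in G's list, so G = 2.
The 7 still-open variables draw from only 7 values {1, 3, 4, 5, 6, 7, 8}, so each is used; only H can be 7, hence H = 7.
Among the 6 still-open variables, 6 fits only D (and all 6 values in {1, 3, 4, 5, 6, 8} must be used), so D = 6.
E and F between them cover only {1, 3} — a naked pair. Remove those values from B, C.
So C = 4.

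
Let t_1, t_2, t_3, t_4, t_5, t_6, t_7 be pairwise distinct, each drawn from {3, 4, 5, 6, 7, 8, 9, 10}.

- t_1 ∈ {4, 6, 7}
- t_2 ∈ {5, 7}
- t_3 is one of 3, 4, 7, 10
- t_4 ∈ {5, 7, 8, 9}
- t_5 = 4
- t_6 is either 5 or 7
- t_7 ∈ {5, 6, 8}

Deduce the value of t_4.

t_5 has just one choice, so t_5 = 4. Strike 4 from t_1, t_3.
t_2 and t_6 share exactly the 2 values {5, 7}; by pigeonhole those values go to them, so strike 5, 7 from t_1, t_3, t_4, t_7.
t_1's domain is down to {6}, so t_1 = 6. Eliminate 6 elsewhere: t_7.
That leaves t_7 = 8. Strike 8 from t_4.
So t_4 = 9.

9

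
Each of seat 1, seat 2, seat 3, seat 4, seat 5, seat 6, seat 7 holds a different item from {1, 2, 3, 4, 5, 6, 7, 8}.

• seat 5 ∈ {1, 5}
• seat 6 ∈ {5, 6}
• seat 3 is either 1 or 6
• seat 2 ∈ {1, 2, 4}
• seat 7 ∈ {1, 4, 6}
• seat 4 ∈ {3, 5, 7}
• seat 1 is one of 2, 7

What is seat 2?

2

The 7 variables together cover exactly {1, 2, 3, 4, 5, 6, 7} — 7 values for 7 variables — and 3 appears only in seat 4's list, so seat 4 = 3.
The 6 still-open variables draw from only 6 values {1, 2, 4, 5, 6, 7}, so each is used; only seat 1 can be 7, hence seat 1 = 7.
The 5 still-open variables draw from only 5 values {1, 2, 4, 5, 6}, so each is used; only seat 2 can be 2, hence seat 2 = 2.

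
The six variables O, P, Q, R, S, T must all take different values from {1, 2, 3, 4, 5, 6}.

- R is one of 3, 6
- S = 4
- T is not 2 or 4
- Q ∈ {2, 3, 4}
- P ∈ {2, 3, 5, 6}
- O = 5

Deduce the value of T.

O has just one choice, so O = 5. So P, T can't be 5.
S has just one choice, so S = 4. So Q can't be 4.
The 4 still-open variables draw from only 4 values {1, 2, 3, 6}, so each is used; only T can be 1, hence T = 1.

1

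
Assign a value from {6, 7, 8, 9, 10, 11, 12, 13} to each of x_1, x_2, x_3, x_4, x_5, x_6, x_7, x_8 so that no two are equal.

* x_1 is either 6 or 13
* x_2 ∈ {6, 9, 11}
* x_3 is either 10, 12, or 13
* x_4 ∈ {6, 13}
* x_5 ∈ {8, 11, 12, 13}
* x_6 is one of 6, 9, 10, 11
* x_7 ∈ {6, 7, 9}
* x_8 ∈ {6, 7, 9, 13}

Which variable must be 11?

x_2

The 8 variables draw from only 8 values {6, 7, 8, 9, 10, 11, 12, 13}, so each is used; only x_5 can be 8, hence x_5 = 8.
Among the 7 still-open variables, 12 fits only x_3 (and all 7 values in {6, 7, 9, 10, 11, 12, 13} must be used), so x_3 = 12.
Among the 6 still-open variables, 10 fits only x_6 (and all 6 values in {6, 7, 9, 10, 11, 13} must be used), so x_6 = 10.
The 5 still-open variables together cover exactly {6, 7, 9, 11, 13} — 5 values for 5 variables — and 11 appears only in x_2's list, so x_2 = 11.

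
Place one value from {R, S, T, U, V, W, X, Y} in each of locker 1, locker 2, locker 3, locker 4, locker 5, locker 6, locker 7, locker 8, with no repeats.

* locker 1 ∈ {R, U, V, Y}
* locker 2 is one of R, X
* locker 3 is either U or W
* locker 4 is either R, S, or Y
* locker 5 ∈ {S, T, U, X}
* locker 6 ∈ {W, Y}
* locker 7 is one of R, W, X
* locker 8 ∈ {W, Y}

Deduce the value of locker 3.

The 8 variables together cover exactly {R, S, T, U, V, W, X, Y} — 8 values for 8 variables — and T appears only in locker 5's list, so locker 5 = T.
The 7 still-open variables together cover exactly {R, S, U, V, W, X, Y} — 7 values for 7 variables — and S appears only in locker 4's list, so locker 4 = S.
Among the 6 still-open variables, V fits only locker 1 (and all 6 values in {R, U, V, W, X, Y} must be used), so locker 1 = V.
Among the 5 still-open variables, U fits only locker 3 (and all 5 values in {R, U, W, X, Y} must be used), so locker 3 = U.

U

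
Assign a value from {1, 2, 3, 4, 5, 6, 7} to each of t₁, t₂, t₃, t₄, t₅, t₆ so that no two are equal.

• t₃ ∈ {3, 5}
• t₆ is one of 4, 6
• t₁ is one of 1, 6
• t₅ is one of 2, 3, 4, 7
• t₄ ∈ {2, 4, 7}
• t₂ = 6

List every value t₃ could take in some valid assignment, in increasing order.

t₂'s domain is down to {6}, so t₂ = 6. Strike 6 from t₁, t₆.
t₆ must be 4 (only option left). Remove 4 from t₄, t₅.
t₁ must be 1 (only option left).
No further eliminations apply; t₃ can still be any of 3, 5.

3, 5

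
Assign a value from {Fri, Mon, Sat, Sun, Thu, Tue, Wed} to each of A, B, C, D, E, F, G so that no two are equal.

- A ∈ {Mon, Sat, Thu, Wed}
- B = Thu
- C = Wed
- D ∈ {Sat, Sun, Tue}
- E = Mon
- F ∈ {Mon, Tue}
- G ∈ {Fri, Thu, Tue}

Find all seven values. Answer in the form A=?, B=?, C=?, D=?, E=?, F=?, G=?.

A=Sat, B=Thu, C=Wed, D=Sun, E=Mon, F=Tue, G=Fri

B must be Thu (only option left). Remove Thu from A, G.
C has just one choice, so C = Wed. Eliminate Wed elsewhere: A.
That leaves E = Mon. Strike Mon from A, F.
F must be Tue (only option left). Remove Tue from D, G.
G must be Fri (only option left).
A has just one choice, so A = Sat. Eliminate Sat elsewhere: D.
D's domain is down to {Sun}, so D = Sun.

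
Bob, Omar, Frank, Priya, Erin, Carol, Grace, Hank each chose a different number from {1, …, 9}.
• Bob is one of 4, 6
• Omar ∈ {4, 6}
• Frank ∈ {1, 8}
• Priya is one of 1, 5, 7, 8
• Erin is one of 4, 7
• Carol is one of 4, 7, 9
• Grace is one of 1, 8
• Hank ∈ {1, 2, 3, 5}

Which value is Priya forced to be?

5

The 2 variables Bob and Omar are confined to {4, 6}, which locks those values in; drop them from Erin, Carol.
Erin's domain is down to {7}, so Erin = 7. So Priya, Carol can't be 7.
That leaves Carol = 9.
Frank and Grace share exactly the 2 values {1, 8}; by pigeonhole those values go to them, so strike 1, 8 from Priya, Hank.
So Priya = 5.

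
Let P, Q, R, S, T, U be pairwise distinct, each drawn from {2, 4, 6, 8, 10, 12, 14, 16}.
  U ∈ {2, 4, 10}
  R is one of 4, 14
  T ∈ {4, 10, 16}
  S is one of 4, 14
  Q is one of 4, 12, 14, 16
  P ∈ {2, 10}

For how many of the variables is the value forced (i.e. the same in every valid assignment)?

Among the 6 variables, 12 fits only Q (and all 6 values in {2, 4, 10, 12, 14, 16} must be used), so Q = 12.
The 5 still-open variables together cover exactly {2, 4, 10, 14, 16} — 5 values for 5 variables — and 16 appears only in T's list, so T = 16.
The 2 variables R and S are confined to {4, 14}, which locks those values in; drop them from U.
Determined: Q=12, T=16. The other variables each still have more than one consistent value. That makes 2.

2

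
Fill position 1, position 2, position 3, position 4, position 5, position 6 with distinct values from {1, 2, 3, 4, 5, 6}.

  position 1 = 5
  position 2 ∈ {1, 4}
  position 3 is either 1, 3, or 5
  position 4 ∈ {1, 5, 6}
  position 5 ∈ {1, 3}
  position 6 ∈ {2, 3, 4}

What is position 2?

4

position 1 must be 5 (only option left). Strike 5 from position 3, position 4.
Among the 5 still-open variables, 2 fits only position 6 (and all 5 values in {1, 2, 3, 4, 6} must be used), so position 6 = 2.
The 4 still-open variables together cover exactly {1, 3, 4, 6} — 4 values for 4 variables — and 4 appears only in position 2's list, so position 2 = 4.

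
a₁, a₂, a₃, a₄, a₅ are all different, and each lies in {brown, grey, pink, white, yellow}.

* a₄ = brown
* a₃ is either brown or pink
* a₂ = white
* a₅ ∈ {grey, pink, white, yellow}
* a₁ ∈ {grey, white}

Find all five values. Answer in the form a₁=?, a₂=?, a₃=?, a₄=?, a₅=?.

a₁=grey, a₂=white, a₃=pink, a₄=brown, a₅=yellow

a₂'s domain is down to {white}, so a₂ = white. Strike white from a₁, a₅.
a₄ has just one choice, so a₄ = brown. So a₃ can't be brown.
a₁'s domain is down to {grey}, so a₁ = grey. Strike grey from a₅.
a₃ has just one choice, so a₃ = pink. Strike pink from a₅.
a₅ has just one choice, so a₅ = yellow.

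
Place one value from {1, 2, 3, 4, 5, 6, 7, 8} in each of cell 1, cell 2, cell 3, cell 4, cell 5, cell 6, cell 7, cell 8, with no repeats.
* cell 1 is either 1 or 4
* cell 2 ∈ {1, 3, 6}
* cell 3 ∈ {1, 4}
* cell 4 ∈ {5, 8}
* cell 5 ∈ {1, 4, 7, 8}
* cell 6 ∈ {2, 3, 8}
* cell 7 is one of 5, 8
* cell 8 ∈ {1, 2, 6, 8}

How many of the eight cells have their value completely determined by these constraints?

1

The 8 variables draw from only 8 values {1, 2, 3, 4, 5, 6, 7, 8}, so each is used; only cell 5 can be 7, hence cell 5 = 7.
The 2 variables cell 1 and cell 3 are confined to {1, 4}, which locks those values in; drop them from cell 2, cell 8.
The 2 variables cell 4 and cell 7 are confined to {5, 8}, which locks those values in; drop them from cell 6, cell 8.
Determined: cell 5=7. The other cells each still have more than one consistent value. That makes 1.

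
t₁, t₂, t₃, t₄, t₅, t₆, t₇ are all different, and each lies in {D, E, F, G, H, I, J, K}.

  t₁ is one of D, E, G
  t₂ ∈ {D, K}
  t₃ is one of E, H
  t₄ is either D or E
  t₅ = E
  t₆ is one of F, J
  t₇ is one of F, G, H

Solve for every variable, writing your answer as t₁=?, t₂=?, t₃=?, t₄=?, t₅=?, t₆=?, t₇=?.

t₁=G, t₂=K, t₃=H, t₄=D, t₅=E, t₆=J, t₇=F

t₅'s domain is down to {E}, so t₅ = E. Strike E from t₁, t₃, t₄.
t₃ has just one choice, so t₃ = H. So t₇ can't be H.
t₄ must be D (only option left). Remove D from t₁, t₂.
t₁ has just one choice, so t₁ = G. Remove G from t₇.
t₂ must be K (only option left).
That leaves t₇ = F. Strike F from t₆.
t₆'s domain is down to {J}, so t₆ = J.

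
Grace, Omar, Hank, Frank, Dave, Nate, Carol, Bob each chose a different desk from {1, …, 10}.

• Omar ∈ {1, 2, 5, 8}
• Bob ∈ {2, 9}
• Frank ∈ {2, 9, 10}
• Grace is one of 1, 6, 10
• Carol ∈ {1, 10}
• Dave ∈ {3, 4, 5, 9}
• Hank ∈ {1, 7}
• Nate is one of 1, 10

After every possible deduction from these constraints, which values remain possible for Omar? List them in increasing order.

Nate and Carol share exactly the 2 values {1, 10}; by pigeonhole those values go to them, so strike 1, 10 from Grace, Omar, Hank, Frank.
Grace has just one choice, so Grace = 6.
Hank must be 7 (only option left).
Frank and Bob between them cover only {2, 9} — a naked pair. Remove those values from Omar, Dave.
No further eliminations apply; Omar can still be any of 5, 8.

5, 8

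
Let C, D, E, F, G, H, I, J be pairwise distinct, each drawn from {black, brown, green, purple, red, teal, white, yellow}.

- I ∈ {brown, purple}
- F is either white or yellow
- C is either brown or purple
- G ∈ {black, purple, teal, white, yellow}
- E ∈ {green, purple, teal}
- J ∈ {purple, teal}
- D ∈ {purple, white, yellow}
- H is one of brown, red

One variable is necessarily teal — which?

J

The 8 variables together cover exactly {black, brown, green, purple, red, teal, white, yellow} — 8 values for 8 variables — and black appears only in G's list, so G = black.
The 7 still-open variables draw from only 7 values {brown, green, purple, red, teal, white, yellow}, so each is used; only E can be green, hence E = green.
The 6 still-open variables draw from only 6 values {brown, purple, red, teal, white, yellow}, so each is used; only H can be red, hence H = red.
Among the 5 still-open variables, teal fits only J (and all 5 values in {brown, purple, teal, white, yellow} must be used), so J = teal.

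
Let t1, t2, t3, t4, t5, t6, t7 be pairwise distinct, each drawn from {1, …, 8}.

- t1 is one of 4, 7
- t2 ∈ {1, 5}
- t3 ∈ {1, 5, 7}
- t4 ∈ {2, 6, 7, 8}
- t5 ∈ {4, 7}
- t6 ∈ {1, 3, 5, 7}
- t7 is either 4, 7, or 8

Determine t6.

t1 and t5 share exactly the 2 values {4, 7}; by pigeonhole those values go to them, so strike 4, 7 from t3, t4, t6, t7.
t7's domain is down to {8}, so t7 = 8. Strike 8 from t4.
The 2 variables t2 and t3 are confined to {1, 5}, which locks those values in; drop them from t6.
So t6 = 3.

3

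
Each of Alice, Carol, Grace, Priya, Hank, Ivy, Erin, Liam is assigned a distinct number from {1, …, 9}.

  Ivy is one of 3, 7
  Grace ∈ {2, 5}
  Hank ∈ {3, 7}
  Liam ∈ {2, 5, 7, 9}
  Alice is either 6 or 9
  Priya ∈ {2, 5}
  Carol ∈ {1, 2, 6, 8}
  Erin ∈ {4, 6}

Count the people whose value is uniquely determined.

3

Grace and Priya share exactly the 2 values {2, 5}; by pigeonhole those values go to them, so strike 2, 5 from Carol, Liam.
Hank and Ivy between them cover only {3, 7} — a naked pair. Remove those values from Liam.
Liam has just one choice, so Liam = 9. Eliminate 9 elsewhere: Alice.
Alice's domain is down to {6}, so Alice = 6. So Carol, Erin can't be 6.
Erin's domain is down to {4}, so Erin = 4.
Determined: Alice=6, Erin=4, Liam=9. The other people each still have more than one consistent value. That makes 3.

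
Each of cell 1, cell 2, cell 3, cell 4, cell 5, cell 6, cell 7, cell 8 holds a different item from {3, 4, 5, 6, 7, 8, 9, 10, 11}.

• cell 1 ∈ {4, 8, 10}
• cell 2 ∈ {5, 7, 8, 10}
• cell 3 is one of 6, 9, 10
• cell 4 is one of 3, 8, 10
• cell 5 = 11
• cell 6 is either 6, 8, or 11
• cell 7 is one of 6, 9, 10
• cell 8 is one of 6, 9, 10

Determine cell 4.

3

cell 5 has just one choice, so cell 5 = 11. Strike 11 from cell 6.
cell 3, cell 7, cell 8 between them cover only {6, 9, 10} — a naked triple. Remove those values from cell 1, cell 2, cell 4, cell 6.
That leaves cell 6 = 8. Eliminate 8 elsewhere: cell 1, cell 2, cell 4.
So cell 4 = 3.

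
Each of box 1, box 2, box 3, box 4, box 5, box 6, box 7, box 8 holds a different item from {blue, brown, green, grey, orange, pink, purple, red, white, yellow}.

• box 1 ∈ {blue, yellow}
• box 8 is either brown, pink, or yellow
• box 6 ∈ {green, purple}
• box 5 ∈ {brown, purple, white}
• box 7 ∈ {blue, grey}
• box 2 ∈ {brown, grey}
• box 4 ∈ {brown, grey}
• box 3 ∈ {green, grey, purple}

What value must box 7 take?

The 8 variables draw from only 8 values {blue, brown, green, grey, pink, purple, white, yellow}, so each is used; only box 8 can be pink, hence box 8 = pink.
The 7 still-open variables together cover exactly {blue, brown, green, grey, purple, white, yellow} — 7 values for 7 variables — and white appears only in box 5's list, so box 5 = white.
The 6 still-open variables draw from only 6 values {blue, brown, green, grey, purple, yellow}, so each is used; only box 1 can be yellow, hence box 1 = yellow.
Among the 5 still-open variables, blue fits only box 7 (and all 5 values in {blue, brown, green, grey, purple} must be used), so box 7 = blue.

blue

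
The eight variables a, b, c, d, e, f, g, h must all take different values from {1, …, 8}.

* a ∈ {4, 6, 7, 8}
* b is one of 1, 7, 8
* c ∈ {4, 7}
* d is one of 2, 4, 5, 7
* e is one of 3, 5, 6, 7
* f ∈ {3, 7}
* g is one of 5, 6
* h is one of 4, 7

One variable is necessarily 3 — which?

f

The 8 variables together cover exactly {1, 2, 3, 4, 5, 6, 7, 8} — 8 values for 8 variables — and 1 appears only in b's list, so b = 1.
The 7 still-open variables together cover exactly {2, 3, 4, 5, 6, 7, 8} — 7 values for 7 variables — and 2 appears only in d's list, so d = 2.
The 6 still-open variables together cover exactly {3, 4, 5, 6, 7, 8} — 6 values for 6 variables — and 8 appears only in a's list, so a = 8.
The 2 variables c and h are confined to {4, 7}, which locks those values in; drop them from e, f.
So 3 goes to f.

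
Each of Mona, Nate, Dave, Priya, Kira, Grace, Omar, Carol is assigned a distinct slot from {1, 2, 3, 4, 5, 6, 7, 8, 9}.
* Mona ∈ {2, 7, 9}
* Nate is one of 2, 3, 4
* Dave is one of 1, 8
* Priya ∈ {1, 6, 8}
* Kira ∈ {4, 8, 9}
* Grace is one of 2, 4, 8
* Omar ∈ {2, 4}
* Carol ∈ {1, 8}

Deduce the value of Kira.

Among the 8 variables, 3 fits only Nate (and all 8 values in {1, 2, 3, 4, 6, 7, 8, 9} must be used), so Nate = 3.
The 7 still-open variables draw from only 7 values {1, 2, 4, 6, 7, 8, 9}, so each is used; only Priya can be 6, hence Priya = 6.
The 6 still-open variables draw from only 6 values {1, 2, 4, 7, 8, 9}, so each is used; only Mona can be 7, hence Mona = 7.
The 5 still-open variables together cover exactly {1, 2, 4, 8, 9} — 5 values for 5 variables — and 9 appears only in Kira's list, so Kira = 9.

9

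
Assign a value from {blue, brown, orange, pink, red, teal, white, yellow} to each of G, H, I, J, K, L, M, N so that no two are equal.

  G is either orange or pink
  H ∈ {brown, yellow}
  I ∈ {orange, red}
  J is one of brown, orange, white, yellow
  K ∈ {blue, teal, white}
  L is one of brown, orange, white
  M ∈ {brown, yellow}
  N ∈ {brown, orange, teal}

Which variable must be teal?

N

Among the 8 variables, blue fits only K (and all 8 values in {blue, brown, orange, pink, red, teal, white, yellow} must be used), so K = blue.
The 7 still-open variables draw from only 7 values {brown, orange, pink, red, teal, white, yellow}, so each is used; only G can be pink, hence G = pink.
The 6 still-open variables draw from only 6 values {brown, orange, red, teal, white, yellow}, so each is used; only I can be red, hence I = red.
Among the 5 still-open variables, teal fits only N (and all 5 values in {brown, orange, teal, white, yellow} must be used), so N = teal.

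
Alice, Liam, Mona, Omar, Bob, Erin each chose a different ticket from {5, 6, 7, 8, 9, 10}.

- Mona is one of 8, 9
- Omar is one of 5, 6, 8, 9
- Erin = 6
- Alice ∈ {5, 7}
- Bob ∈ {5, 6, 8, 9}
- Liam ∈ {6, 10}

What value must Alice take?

7

Erin has just one choice, so Erin = 6. Remove 6 from Liam, Omar, Bob.
That leaves Liam = 10.
The 4 still-open variables draw from only 4 values {5, 7, 8, 9}, so each is used; only Alice can be 7, hence Alice = 7.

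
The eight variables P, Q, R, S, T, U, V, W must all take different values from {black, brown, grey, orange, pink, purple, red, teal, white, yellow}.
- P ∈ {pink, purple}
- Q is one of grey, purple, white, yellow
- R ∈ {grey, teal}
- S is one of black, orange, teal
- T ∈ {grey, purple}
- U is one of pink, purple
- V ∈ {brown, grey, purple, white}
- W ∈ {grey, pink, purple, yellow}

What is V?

brown

The 2 variables P and U are confined to {pink, purple}, which locks those values in; drop them from Q, T, V, W.
T's domain is down to {grey}, so T = grey. Strike grey from Q, R, V, W.
W must be yellow (only option left). So Q can't be yellow.
That leaves Q = white. Eliminate white elsewhere: V.
So V = brown.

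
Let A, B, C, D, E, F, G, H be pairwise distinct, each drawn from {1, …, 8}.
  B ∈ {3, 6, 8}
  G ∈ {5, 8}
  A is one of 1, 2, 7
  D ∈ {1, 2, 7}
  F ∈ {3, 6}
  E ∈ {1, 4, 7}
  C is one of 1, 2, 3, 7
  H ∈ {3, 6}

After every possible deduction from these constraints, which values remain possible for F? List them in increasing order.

3, 6

The 8 variables together cover exactly {1, 2, 3, 4, 5, 6, 7, 8} — 8 values for 8 variables — and 4 appears only in E's list, so E = 4.
The 7 still-open variables together cover exactly {1, 2, 3, 5, 6, 7, 8} — 7 values for 7 variables — and 5 appears only in G's list, so G = 5.
Among the 6 still-open variables, 8 fits only B (and all 6 values in {1, 2, 3, 6, 7, 8} must be used), so B = 8.
The 2 variables F and H are confined to {3, 6}, which locks those values in; drop them from C.
No further eliminations apply; F can still be any of 3, 6.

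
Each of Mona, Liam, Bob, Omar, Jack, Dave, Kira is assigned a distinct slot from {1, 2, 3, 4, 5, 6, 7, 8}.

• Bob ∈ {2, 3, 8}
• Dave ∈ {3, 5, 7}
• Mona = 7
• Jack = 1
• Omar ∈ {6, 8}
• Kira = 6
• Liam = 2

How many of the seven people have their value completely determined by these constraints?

Mona must be 7 (only option left). So Dave can't be 7.
Liam has just one choice, so Liam = 2. Strike 2 from Bob.
That leaves Jack = 1.
That leaves Kira = 6. Remove 6 from Omar.
Omar has just one choice, so Omar = 8. Strike 8 from Bob.
Bob's domain is down to {3}, so Bob = 3. So Dave can't be 3.
That leaves Dave = 5.
Every person is fixed: Mona=7, Liam=2, Bob=3, Omar=8, Jack=1, Dave=5, Kira=6. That makes 7.

7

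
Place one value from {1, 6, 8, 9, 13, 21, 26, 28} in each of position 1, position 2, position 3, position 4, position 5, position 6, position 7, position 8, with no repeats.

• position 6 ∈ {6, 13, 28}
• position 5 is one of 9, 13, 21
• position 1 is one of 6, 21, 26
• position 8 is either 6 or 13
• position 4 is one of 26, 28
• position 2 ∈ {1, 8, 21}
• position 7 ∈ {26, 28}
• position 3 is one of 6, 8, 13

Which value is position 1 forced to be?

The 8 variables draw from only 8 values {1, 6, 8, 9, 13, 21, 26, 28}, so each is used; only position 2 can be 1, hence position 2 = 1.
The 7 still-open variables draw from only 7 values {6, 8, 9, 13, 21, 26, 28}, so each is used; only position 3 can be 8, hence position 3 = 8.
The 6 still-open variables together cover exactly {6, 9, 13, 21, 26, 28} — 6 values for 6 variables — and 9 appears only in position 5's list, so position 5 = 9.
Among the 5 still-open variables, 21 fits only position 1 (and all 5 values in {6, 13, 21, 26, 28} must be used), so position 1 = 21.

21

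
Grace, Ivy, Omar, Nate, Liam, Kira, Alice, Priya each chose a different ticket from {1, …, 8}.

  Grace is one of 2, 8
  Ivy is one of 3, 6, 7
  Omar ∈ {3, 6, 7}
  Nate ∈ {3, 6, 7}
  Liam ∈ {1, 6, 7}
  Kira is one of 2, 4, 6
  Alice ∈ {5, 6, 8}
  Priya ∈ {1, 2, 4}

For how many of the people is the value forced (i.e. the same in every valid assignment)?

3

The 8 variables draw from only 8 values {1, 2, 3, 4, 5, 6, 7, 8}, so each is used; only Alice can be 5, hence Alice = 5.
The 7 still-open variables draw from only 7 values {1, 2, 3, 4, 6, 7, 8}, so each is used; only Grace can be 8, hence Grace = 8.
The 3 variables Ivy, Omar, Nate are confined to {3, 6, 7}, which locks those values in; drop them from Liam, Kira.
Liam's domain is down to {1}, so Liam = 1. Remove 1 from Priya.
Determined: Grace=8, Liam=1, Alice=5. The other people each still have more than one consistent value. That makes 3.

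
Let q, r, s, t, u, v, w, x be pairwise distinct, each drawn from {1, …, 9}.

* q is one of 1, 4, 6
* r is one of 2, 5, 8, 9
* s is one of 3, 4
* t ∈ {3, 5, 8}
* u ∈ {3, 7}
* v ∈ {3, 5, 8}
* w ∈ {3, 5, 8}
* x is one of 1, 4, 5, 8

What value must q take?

t, v, w between them cover only {3, 5, 8} — a naked triple. Remove those values from r, s, u, x.
That leaves s = 4. Strike 4 from q, x.
u has just one choice, so u = 7.
x's domain is down to {1}, so x = 1. Eliminate 1 elsewhere: q.
So q = 6.

6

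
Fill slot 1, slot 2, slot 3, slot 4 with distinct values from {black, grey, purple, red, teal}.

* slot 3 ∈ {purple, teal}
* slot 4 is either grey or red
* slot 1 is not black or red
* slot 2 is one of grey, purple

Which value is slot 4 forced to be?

Among the 4 variables, red fits only slot 4 (and all 4 values in {grey, purple, red, teal} must be used), so slot 4 = red.

red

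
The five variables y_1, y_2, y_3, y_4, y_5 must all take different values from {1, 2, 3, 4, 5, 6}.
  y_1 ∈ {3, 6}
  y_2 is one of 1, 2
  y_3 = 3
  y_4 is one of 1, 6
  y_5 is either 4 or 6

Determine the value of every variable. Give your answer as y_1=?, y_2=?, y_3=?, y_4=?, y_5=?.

y_3 must be 3 (only option left). Strike 3 from y_1.
y_1's domain is down to {6}, so y_1 = 6. Remove 6 from y_4, y_5.
That leaves y_4 = 1. Remove 1 from y_2.
y_5 must be 4 (only option left).
y_2 has just one choice, so y_2 = 2.

y_1=6, y_2=2, y_3=3, y_4=1, y_5=4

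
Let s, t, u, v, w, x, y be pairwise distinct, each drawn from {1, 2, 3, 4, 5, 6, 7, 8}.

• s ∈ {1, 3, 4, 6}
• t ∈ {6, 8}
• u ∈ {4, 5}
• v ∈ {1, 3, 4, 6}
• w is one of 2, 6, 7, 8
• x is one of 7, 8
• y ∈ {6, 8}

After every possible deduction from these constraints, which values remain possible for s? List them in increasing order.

1, 3, 4

The 2 variables t and y are confined to {6, 8}, which locks those values in; drop them from s, v, w, x.
x has just one choice, so x = 7. Eliminate 7 elsewhere: w.
w must be 2 (only option left).
No further eliminations apply; s can still be any of 1, 3, 4.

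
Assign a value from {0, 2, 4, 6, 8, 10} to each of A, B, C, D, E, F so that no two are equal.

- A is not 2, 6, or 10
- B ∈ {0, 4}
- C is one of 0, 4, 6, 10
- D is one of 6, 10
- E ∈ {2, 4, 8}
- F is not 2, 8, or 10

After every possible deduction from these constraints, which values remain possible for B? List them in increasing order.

The 6 variables draw from only 6 values {0, 2, 4, 6, 8, 10}, so each is used; only E can be 2, hence E = 2.
The 5 still-open variables draw from only 5 values {0, 4, 6, 8, 10}, so each is used; only A can be 8, hence A = 8.
No further eliminations apply; B can still be any of 0, 4.

0, 4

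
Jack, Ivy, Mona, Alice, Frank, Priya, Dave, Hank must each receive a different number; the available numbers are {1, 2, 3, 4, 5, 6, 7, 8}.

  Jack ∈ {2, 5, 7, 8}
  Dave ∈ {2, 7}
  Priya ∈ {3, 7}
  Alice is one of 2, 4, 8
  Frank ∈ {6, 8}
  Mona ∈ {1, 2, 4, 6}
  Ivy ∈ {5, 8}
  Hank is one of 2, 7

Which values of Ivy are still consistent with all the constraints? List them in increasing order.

Among the 8 variables, 1 fits only Mona (and all 8 values in {1, 2, 3, 4, 5, 6, 7, 8} must be used), so Mona = 1.
The 7 still-open variables together cover exactly {2, 3, 4, 5, 6, 7, 8} — 7 values for 7 variables — and 3 appears only in Priya's list, so Priya = 3.
Among the 6 still-open variables, 4 fits only Alice (and all 6 values in {2, 4, 5, 6, 7, 8} must be used), so Alice = 4.
The 5 still-open variables draw from only 5 values {2, 5, 6, 7, 8}, so each is used; only Frank can be 6, hence Frank = 6.
Dave and Hank share exactly the 2 values {2, 7}; by pigeonhole those values go to them, so strike 2, 7 from Jack.
No further eliminations apply; Ivy can still be any of 5, 8.

5, 8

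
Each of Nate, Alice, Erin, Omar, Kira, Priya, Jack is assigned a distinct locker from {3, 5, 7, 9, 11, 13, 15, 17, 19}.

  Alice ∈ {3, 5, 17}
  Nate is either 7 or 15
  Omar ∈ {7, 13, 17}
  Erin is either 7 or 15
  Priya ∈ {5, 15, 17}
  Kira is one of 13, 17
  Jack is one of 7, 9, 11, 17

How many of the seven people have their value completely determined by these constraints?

The 2 variables Nate and Erin are confined to {7, 15}, which locks those values in; drop them from Omar, Priya, Jack.
The 2 variables Omar and Kira are confined to {13, 17}, which locks those values in; drop them from Alice, Priya, Jack.
Priya must be 5 (only option left). Remove 5 from Alice.
Alice has just one choice, so Alice = 3.
Determined: Alice=3, Priya=5. The other people each still have more than one consistent value. That makes 2.

2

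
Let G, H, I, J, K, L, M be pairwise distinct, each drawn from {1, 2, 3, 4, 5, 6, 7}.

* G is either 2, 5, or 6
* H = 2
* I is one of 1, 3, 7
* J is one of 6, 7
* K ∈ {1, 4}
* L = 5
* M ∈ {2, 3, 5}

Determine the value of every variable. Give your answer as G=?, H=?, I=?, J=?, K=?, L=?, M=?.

G=6, H=2, I=1, J=7, K=4, L=5, M=3

H must be 2 (only option left). Eliminate 2 elsewhere: G, M.
L must be 5 (only option left). Eliminate 5 elsewhere: G, M.
That leaves M = 3. Strike 3 from I.
That leaves G = 6. Remove 6 from J.
J's domain is down to {7}, so J = 7. Strike 7 from I.
I's domain is down to {1}, so I = 1. Strike 1 from K.
K must be 4 (only option left).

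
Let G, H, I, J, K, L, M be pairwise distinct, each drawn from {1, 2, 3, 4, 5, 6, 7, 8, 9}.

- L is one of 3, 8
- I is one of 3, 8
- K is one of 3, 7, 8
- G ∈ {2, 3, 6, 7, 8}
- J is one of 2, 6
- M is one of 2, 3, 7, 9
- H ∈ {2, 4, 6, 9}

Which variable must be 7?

Among the 7 variables, 4 fits only H (and all 7 values in {2, 3, 4, 6, 7, 8, 9} must be used), so H = 4.
The 6 still-open variables draw from only 6 values {2, 3, 6, 7, 8, 9}, so each is used; only M can be 9, hence M = 9.
I and L between them cover only {3, 8} — a naked pair. Remove those values from G, K.
So 7 goes to K.

K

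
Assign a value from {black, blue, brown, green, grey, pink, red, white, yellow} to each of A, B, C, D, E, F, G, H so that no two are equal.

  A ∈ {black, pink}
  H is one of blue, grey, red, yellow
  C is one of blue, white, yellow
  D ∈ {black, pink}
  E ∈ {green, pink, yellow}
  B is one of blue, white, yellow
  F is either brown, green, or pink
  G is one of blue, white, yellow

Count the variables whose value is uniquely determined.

2

A and D between them cover only {black, pink} — a naked pair. Remove those values from E, F.
B, C, G between them cover only {blue, white, yellow} — a naked triple. Remove those values from E, H.
E's domain is down to {green}, so E = green. Strike green from F.
F must be brown (only option left).
Determined: E=green, F=brown. The other variables each still have more than one consistent value. That makes 2.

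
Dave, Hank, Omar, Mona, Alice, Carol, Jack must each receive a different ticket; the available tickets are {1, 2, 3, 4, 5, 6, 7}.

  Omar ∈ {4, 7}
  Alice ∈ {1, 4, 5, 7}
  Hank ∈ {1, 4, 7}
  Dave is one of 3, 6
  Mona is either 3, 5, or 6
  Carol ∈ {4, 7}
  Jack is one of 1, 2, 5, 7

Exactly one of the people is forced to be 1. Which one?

Among the 7 variables, 2 fits only Jack (and all 7 values in {1, 2, 3, 4, 5, 6, 7} must be used), so Jack = 2.
Omar and Carol between them cover only {4, 7} — a naked pair. Remove those values from Hank, Alice.
So 1 goes to Hank.

Hank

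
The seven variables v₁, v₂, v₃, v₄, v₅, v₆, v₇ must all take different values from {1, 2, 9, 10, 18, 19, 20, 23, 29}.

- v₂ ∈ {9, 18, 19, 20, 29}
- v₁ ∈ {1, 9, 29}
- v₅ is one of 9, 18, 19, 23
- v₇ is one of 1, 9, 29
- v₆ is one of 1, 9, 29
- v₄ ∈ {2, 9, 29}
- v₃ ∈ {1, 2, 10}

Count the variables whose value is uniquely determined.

The 3 variables v₁, v₆, v₇ are confined to {1, 9, 29}, which locks those values in; drop them from v₂, v₃, v₄, v₅.
v₄ must be 2 (only option left). So v₃ can't be 2.
v₃ must be 10 (only option left).
Determined: v₃=10, v₄=2. The other variables each still have more than one consistent value. That makes 2.

2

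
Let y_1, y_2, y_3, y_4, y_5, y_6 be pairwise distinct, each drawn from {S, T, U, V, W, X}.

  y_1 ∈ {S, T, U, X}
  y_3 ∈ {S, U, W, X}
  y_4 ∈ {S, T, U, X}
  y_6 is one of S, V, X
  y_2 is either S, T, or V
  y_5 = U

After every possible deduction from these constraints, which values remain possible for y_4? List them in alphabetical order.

S, T, X

y_5 must be U (only option left). So y_1, y_3, y_4 can't be U.
Among the 5 still-open variables, W fits only y_3 (and all 5 values in {S, T, V, W, X} must be used), so y_3 = W.
No further eliminations apply; y_4 can still be any of S, T, X.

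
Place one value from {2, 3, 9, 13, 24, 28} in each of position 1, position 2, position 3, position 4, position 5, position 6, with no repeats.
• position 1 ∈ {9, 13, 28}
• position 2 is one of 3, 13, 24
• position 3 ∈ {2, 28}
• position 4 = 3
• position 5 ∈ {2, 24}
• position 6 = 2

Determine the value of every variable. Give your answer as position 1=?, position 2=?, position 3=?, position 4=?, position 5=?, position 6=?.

position 1=9, position 2=13, position 3=28, position 4=3, position 5=24, position 6=2

position 4's domain is down to {3}, so position 4 = 3. So position 2 can't be 3.
position 6 must be 2 (only option left). Strike 2 from position 3, position 5.
position 3's domain is down to {28}, so position 3 = 28. Remove 28 from position 1.
That leaves position 5 = 24. Strike 24 from position 2.
position 2's domain is down to {13}, so position 2 = 13. Remove 13 from position 1.
position 1's domain is down to {9}, so position 1 = 9.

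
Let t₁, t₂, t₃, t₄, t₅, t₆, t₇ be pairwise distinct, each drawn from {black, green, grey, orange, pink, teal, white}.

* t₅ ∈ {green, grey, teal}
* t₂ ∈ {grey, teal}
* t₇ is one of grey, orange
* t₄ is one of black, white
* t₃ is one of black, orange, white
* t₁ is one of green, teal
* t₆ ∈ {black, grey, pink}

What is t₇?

The 7 variables together cover exactly {black, green, grey, orange, pink, teal, white} — 7 values for 7 variables — and pink appears only in t₆'s list, so t₆ = pink.
t₁, t₂, t₅ share exactly the 3 values {green, grey, teal}; by pigeonhole those values go to them, so strike green, grey, teal from t₇.
So t₇ = orange.

orange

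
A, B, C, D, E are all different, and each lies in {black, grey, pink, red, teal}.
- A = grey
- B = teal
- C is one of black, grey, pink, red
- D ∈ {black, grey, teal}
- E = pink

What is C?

A's domain is down to {grey}, so A = grey. Remove grey from C, D.
B has just one choice, so B = teal. Remove teal from D.
D has just one choice, so D = black. Remove black from C.
E has just one choice, so E = pink. Remove pink from C.
So C = red.

red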